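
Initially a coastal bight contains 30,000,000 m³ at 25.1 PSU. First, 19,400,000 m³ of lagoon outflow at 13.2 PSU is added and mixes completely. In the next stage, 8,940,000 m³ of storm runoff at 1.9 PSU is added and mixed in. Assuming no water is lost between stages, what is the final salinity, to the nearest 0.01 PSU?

Weighted by volume,
Initial salt = 30,000,000×25.1 = 753,000,000
After stage 1: salt = 753,000,000 + 19,400,000×13.2 = 1,009,080,000; volume = 49,400,000 m³; S = 20.427 PSU
After stage 2: salt = 1,009,080,000 + 8,940,000×1.9 = 1,026,066,000; volume = 58,340,000 m³
S = 1,026,066,000 / 58,340,000 = 17.5877 PSU

17.59 PSU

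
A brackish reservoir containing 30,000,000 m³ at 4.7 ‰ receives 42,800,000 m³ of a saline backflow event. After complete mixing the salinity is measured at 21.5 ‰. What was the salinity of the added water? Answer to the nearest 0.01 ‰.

33.28 ‰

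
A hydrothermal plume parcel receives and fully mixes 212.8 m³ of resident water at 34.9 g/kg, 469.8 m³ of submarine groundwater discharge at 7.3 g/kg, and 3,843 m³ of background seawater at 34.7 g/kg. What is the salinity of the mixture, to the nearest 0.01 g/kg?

31.87 g/kg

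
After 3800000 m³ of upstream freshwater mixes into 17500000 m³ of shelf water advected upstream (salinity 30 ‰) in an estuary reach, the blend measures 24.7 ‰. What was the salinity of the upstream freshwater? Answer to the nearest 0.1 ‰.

Salt balance: 17,500,000×30 + 3,800,000×S = 21,300,000×24.7
525,000,000 + 3,800,000·S = 526,110,000
S = (526,110,000 − 525,000,000) / 3,800,000 = 0.2921 ‰

0.3 ‰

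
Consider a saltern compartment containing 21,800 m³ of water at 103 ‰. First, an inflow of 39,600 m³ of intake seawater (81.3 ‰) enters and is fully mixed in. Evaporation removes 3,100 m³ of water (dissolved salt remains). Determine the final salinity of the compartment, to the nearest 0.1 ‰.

93.7 ‰

After mixing: salt = 21,800×103 + 39,600×81.3 = 5,464,880; volume = 61,400 m³
After evaporation: salt unchanged = 5,464,880; volume = 61,400 − 3,100 = 58,300 m³
S = 5,464,880 / 58,300 = 93.7372 ‰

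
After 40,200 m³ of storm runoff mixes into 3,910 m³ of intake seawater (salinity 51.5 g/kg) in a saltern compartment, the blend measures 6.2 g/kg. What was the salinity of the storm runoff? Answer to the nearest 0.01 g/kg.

Salt balance: 3,910×51.5 + 40,200×S = 44,110×6.2
201,365 + 40,200·S = 273,482
S = (273,482 − 201,365) / 40,200 = 1.794 g/kg

1.79 g/kg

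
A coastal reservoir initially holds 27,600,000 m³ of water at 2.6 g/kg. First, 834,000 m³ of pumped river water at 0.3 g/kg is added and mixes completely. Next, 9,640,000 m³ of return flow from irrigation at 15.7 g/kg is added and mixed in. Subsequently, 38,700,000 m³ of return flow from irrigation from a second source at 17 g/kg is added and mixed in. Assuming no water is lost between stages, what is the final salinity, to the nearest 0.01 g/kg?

11.48 g/kg

Weighted by volume,
Initial salt = 27,600,000×2.6 = 71,760,000
After stage 1: salt = 71,760,000 + 834,000×0.3 = 72,010,200; volume = 28,434,000 m³; S = 2.533 g/kg
After stage 2: salt = 72,010,200 + 9,640,000×15.7 = 223,358,200; volume = 38,074,000 m³; S = 5.866 g/kg
After stage 3: salt = 223,358,200 + 38,700,000×17 = 881,258,200; volume = 76,774,000 m³
S = 881,258,200 / 76,774,000 = 11.4786 g/kg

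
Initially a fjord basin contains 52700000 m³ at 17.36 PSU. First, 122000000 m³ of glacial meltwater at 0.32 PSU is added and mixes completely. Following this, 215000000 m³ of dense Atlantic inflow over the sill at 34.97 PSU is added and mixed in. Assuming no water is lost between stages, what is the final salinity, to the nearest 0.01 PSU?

Conserving salt mass:
Initial salt = 52,700,000×17.36 = 914,872,000
After stage 1: salt = 914,872,000 + 122,000,000×0.32 = 953,912,000; volume = 174,700,000 m³; S = 5.46 PSU
After stage 2: salt = 953,912,000 + 215,000,000×34.97 = 8,472,462,000; volume = 389,700,000 m³
S = 8,472,462,000 / 389,700,000 = 21.741 PSU

21.74 PSU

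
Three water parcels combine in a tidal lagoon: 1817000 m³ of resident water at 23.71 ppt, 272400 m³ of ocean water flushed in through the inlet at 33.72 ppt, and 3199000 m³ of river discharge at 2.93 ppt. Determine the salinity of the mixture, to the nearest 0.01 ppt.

Conserving salt mass:
salt = 1,817,000×23.71 + 272,400×33.72 + 3,199,000×2.93 = 43,081,070 + 9,185,328 + 9,373,070 = 61,639,468
volume = 1,817,000 + 272,400 + 3,199,000 = 5,288,400 m³
S = 61,639,468 / 5,288,400 = 11.6556 ppt

11.66 ppt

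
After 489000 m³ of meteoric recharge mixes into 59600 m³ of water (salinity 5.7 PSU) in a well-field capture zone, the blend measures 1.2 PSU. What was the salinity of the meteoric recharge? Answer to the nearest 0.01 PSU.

0.65 PSU

Salt balance: 59,600×5.7 + 489,000×S = 548,600×1.2
339,720 + 489,000·S = 658,320
S = (658,320 − 339,720) / 489,000 = 0.6515 PSU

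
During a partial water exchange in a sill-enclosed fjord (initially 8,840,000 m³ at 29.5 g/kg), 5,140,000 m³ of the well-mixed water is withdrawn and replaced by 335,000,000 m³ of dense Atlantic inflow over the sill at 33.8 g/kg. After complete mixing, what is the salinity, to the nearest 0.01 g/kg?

33.75 g/kg

Remaining after removal: 3,700,000 m³ at 29.5 g/kg (salt = 109,150,000)
After addition: salt = 109,150,000 + 335,000,000×33.8 = 11,432,150,000; volume = 338,700,000 m³
S = 11,432,150,000 / 338,700,000 = 33.753 g/kg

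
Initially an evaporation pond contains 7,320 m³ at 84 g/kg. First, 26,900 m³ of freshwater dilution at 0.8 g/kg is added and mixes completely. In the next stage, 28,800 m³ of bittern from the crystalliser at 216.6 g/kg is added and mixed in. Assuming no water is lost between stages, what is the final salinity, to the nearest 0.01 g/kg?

Total salt / total volume:
Initial salt = 7,320×84 = 614,880
After stage 1: salt = 614,880 + 26,900×0.8 = 636,400; volume = 34,220 m³; S = 18.597 g/kg
After stage 2: salt = 636,400 + 28,800×216.6 = 6,874,480; volume = 63,020 m³
S = 6,874,480 / 63,020 = 109.0841 g/kg

109.08 g/kg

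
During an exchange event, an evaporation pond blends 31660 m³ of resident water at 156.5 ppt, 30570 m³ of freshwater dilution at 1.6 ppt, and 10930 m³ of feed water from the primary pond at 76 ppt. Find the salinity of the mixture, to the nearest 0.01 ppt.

Conserving salt mass:
salt = 31,660×156.5 + 30,570×1.6 + 10,930×76 = 4,954,790 + 48,912 + 830,680 = 5,834,382
volume = 31,660 + 30,570 + 10,930 = 73,160 m³
S = 5,834,382 / 73,160 = 79.7483 ppt

79.75 ppt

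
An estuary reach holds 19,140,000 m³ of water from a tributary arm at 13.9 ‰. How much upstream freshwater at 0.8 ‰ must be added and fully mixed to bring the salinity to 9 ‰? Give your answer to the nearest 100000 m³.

11400000 m³

Salt balance: 19,140,000×13.9 + V×0.8 = (19,140,000+V)×9
266,046,000 + 0.8V = 172,260,000 + 9V
93,786,000 = 8.2V
V = 11,437,317.07 m³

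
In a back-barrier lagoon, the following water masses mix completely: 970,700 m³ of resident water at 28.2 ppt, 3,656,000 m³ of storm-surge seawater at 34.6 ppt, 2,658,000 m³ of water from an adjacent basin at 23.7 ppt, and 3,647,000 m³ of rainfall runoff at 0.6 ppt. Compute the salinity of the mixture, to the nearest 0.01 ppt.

20.04 ppt

Weighted by volume,
salt = 970,700×28.2 + 3,656,000×34.6 + 2,658,000×23.7 + 3,647,000×0.6 = 27,373,740 + 126,497,600 + 62,994,600 + 2,188,200 = 219,054,140
volume = 970,700 + 3,656,000 + 2,658,000 + 3,647,000 = 10,931,700 m³
S = 219,054,140 / 10,931,700 = 20.0384 ppt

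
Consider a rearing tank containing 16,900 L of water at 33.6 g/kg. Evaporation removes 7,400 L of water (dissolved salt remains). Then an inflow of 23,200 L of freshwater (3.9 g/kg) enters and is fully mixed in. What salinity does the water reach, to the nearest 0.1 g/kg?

After evaporation: salt = 16,900×33.6 = 567,840; volume = 16,900 − 7,400 = 9,500 L
After mixing: salt = 567,840 + 23,200×3.9 = 658,320; volume = 9,500 + 23,200 = 32,700 L
S = 658,320 / 32,700 = 20.1321 g/kg

20.1 g/kg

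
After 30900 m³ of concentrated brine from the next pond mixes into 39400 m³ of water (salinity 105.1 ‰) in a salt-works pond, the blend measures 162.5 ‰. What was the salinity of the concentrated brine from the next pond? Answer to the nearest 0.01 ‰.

Salt balance: 39,400×105.1 + 30,900×S = 70,300×162.5
4,140,940 + 30,900·S = 11,423,750
S = (11,423,750 − 4,140,940) / 30,900 = 235.6896 ‰

235.69 ‰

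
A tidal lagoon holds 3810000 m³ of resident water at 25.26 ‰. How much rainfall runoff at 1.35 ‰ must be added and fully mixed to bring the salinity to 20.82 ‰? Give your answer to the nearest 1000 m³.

Salt balance: 3,810,000×25.26 + V×1.35 = (3,810,000+V)×20.82
96,240,600 + 1.35V = 79,324,200 + 20.82V
16,916,400 = 19.47V
V = 868,844.38 m³

869000 m³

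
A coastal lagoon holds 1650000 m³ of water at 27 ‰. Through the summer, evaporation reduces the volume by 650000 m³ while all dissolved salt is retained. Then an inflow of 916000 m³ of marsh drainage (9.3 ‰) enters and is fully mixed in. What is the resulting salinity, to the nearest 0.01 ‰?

After evaporation: salt = 1,650,000×27 = 44,550,000; volume = 1,650,000 − 650,000 = 1,000,000 m³
After mixing: salt = 44,550,000 + 916,000×9.3 = 53,068,800; volume = 1,000,000 + 916,000 = 1,916,000 m³
S = 53,068,800 / 1,916,000 = 27.6977 ‰

27.70 ‰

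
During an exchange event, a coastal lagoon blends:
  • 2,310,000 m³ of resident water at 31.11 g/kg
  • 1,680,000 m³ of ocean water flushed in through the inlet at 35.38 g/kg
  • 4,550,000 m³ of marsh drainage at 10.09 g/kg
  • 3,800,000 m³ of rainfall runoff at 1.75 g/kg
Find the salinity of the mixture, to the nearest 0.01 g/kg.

Salt balance:
salt = 2,310,000×31.11 + 1,680,000×35.38 + 4,550,000×10.09 + 3,800,000×1.75 = 71,864,100 + 59,438,400 + 45,909,500 + 6,650,000 = 183,862,000
volume = 2,310,000 + 1,680,000 + 4,550,000 + 3,800,000 = 12,340,000 m³
S = 183,862,000 / 12,340,000 = 14.8997 g/kg

14.90 g/kg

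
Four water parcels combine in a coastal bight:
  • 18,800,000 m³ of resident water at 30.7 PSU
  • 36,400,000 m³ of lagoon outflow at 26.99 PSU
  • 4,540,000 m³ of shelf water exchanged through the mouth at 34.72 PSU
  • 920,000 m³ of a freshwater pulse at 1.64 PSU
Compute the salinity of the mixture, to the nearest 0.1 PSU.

28.3 PSU

Mass of salt is conserved:
salt = 18,800,000×30.7 + 36,400,000×26.99 + 4,540,000×34.72 + 920,000×1.64 = 577,160,000 + 982,436,000 + 157,628,800 + 1,508,800 = 1,718,733,600
volume = 18,800,000 + 36,400,000 + 4,540,000 + 920,000 = 60,660,000 m³
S = 1,718,733,600 / 60,660,000 = 28.334 PSU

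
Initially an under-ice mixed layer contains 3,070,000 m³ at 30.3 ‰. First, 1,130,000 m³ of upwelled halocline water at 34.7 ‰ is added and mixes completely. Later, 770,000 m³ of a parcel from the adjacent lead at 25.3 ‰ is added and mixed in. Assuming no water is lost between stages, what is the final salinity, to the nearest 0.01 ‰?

Weighted by volume,
Initial salt = 3,070,000×30.3 = 93,021,000
After stage 1: salt = 93,021,000 + 1,130,000×34.7 = 132,232,000; volume = 4,200,000 m³; S = 31.484 ‰
After stage 2: salt = 132,232,000 + 770,000×25.3 = 151,713,000; volume = 4,970,000 m³
S = 151,713,000 / 4,970,000 = 30.5258 ‰

30.53 ‰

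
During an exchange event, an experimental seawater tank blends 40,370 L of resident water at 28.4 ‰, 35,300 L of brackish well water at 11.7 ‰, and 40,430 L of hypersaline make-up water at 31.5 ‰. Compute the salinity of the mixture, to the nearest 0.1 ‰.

24.4 ‰

Mass of salt is conserved:
salt = 40,370×28.4 + 35,300×11.7 + 40,430×31.5 = 1,146,508 + 413,010 + 1,273,545 = 2,833,063
volume = 40,370 + 35,300 + 40,430 = 116,100 L
S = 2,833,063 / 116,100 = 24.402 ‰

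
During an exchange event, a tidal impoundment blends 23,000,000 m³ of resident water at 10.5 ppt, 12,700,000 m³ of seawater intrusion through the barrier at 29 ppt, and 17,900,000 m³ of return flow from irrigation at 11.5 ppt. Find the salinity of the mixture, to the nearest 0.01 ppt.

15.22 ppt

Weighted by volume,
salt = 23,000,000×10.5 + 12,700,000×29 + 17,900,000×11.5 = 241,500,000 + 368,300,000 + 205,850,000 = 815,650,000
volume = 23,000,000 + 12,700,000 + 17,900,000 = 53,600,000 m³
S = 815,650,000 / 53,600,000 = 15.2174 ppt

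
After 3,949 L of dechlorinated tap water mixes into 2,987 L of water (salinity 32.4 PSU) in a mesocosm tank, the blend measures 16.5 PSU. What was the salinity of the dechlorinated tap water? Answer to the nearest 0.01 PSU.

4.47 PSU

Salt balance: 2,987×32.4 + 3,949×S = 6,936×16.5
96,778.8 + 3,949·S = 114,444
S = (114,444 − 96,778.8) / 3,949 = 4.4733 PSU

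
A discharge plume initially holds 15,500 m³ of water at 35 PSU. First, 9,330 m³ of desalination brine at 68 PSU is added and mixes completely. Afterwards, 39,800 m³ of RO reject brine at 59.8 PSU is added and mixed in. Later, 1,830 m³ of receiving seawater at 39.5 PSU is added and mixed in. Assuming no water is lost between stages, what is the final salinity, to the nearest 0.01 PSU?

54.61 PSU

Mass of salt is conserved:
Initial salt = 15,500×35 = 542,500
After stage 1: salt = 542,500 + 9,330×68 = 1,176,940; volume = 24,830 m³; S = 47.4 PSU
After stage 2: salt = 1,176,940 + 39,800×59.8 = 3,556,980; volume = 64,630 m³; S = 55.036 PSU
After stage 3: salt = 3,556,980 + 1,830×39.5 = 3,629,265; volume = 66,460 m³
S = 3,629,265 / 66,460 = 54.6083 PSU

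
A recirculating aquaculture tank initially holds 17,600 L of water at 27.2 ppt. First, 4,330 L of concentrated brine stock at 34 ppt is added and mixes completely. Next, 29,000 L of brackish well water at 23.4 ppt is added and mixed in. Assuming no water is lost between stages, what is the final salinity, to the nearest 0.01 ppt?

Mass of salt is conserved:
Initial salt = 17,600×27.2 = 478,720
After stage 1: salt = 478,720 + 4,330×34 = 625,940; volume = 21,930 L; S = 28.543 ppt
After stage 2: salt = 625,940 + 29,000×23.4 = 1,304,540; volume = 50,930 L
S = 1,304,540 / 50,930 = 25.6144 ppt

25.61 ppt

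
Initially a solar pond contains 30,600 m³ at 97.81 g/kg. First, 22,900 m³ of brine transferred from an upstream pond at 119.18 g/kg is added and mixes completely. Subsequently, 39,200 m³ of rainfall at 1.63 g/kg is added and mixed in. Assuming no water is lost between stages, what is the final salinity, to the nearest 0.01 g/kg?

62.42 g/kg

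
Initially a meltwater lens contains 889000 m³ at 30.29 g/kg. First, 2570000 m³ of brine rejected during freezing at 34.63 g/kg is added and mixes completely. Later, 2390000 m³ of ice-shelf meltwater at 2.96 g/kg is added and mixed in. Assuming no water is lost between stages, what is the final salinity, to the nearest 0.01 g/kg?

Salt balance:
Initial salt = 889,000×30.29 = 26,927,810
After stage 1: salt = 26,927,810 + 2,570,000×34.63 = 115,926,910; volume = 3,459,000 m³; S = 33.515 g/kg
After stage 2: salt = 115,926,910 + 2,390,000×2.96 = 123,001,310; volume = 5,849,000 m³
S = 123,001,310 / 5,849,000 = 21.0295 g/kg

21.03 g/kg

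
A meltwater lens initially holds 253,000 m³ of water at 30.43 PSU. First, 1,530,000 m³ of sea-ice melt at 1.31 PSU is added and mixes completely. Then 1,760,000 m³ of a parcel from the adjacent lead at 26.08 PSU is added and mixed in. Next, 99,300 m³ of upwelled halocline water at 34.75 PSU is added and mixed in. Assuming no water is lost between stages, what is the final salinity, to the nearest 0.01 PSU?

Mass of salt is conserved:
Initial salt = 253,000×30.43 = 7,698,790
After stage 1: salt = 7,698,790 + 1,530,000×1.31 = 9,703,090; volume = 1,783,000 m³; S = 5.442 PSU
After stage 2: salt = 9,703,090 + 1,760,000×26.08 = 55,603,890; volume = 3,543,000 m³; S = 15.694 PSU
After stage 3: salt = 55,603,890 + 99,300×34.75 = 59,054,565; volume = 3,642,300 m³
S = 59,054,565 / 3,642,300 = 16.2135 PSU

16.21 PSU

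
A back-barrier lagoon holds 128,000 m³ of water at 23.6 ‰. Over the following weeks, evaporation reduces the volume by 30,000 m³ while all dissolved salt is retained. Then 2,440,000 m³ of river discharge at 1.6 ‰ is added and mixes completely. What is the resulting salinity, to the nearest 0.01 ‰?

After evaporation: salt = 128,000×23.6 = 3,020,800; volume = 128,000 − 30,000 = 98,000 m³
After mixing: salt = 3,020,800 + 2,440,000×1.6 = 6,924,800; volume = 98,000 + 2,440,000 = 2,538,000 m³
S = 6,924,800 / 2,538,000 = 2.7284 ‰

2.73 ‰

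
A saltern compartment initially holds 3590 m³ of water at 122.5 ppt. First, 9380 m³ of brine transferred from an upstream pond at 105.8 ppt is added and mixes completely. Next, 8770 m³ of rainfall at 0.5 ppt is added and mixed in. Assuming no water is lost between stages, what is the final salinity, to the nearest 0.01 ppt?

66.08 ppt

Weighted by volume,
Initial salt = 3,590×122.5 = 439,775
After stage 1: salt = 439,775 + 9,380×105.8 = 1,432,179; volume = 12,970 m³; S = 110.422 ppt
After stage 2: salt = 1,432,179 + 8,770×0.5 = 1,436,564; volume = 21,740 m³
S = 1,436,564 / 21,740 = 66.0793 ppt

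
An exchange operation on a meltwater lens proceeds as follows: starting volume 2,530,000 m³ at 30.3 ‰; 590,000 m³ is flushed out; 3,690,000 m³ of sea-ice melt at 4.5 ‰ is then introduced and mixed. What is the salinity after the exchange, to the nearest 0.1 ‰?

Remaining after removal: 1,940,000 m³ at 30.3 ‰ (salt = 58,782,000)
After addition: salt = 58,782,000 + 3,690,000×4.5 = 75,387,000; volume = 5,630,000 m³
S = 75,387,000 / 5,630,000 = 13.3902 ‰

13.4 ‰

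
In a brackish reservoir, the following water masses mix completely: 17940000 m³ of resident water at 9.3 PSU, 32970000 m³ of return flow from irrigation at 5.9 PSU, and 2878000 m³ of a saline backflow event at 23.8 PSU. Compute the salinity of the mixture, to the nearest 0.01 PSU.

7.99 PSU

Mass of salt is conserved:
salt = 17,940,000×9.3 + 32,970,000×5.9 + 2,878,000×23.8 = 166,842,000 + 194,523,000 + 68,496,400 = 429,861,400
volume = 17,940,000 + 32,970,000 + 2,878,000 = 53,788,000 m³
S = 429,861,400 / 53,788,000 = 7.9918 PSU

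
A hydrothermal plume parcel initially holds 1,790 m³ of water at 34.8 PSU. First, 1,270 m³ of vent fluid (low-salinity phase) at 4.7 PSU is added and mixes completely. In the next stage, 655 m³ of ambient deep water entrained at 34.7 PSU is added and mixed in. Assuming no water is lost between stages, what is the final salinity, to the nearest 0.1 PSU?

24.5 PSU

By conservation of dissolved salt,
Initial salt = 1,790×34.8 = 62,292
After stage 1: salt = 62,292 + 1,270×4.7 = 68,261; volume = 3,060 m³; S = 22.308 PSU
After stage 2: salt = 68,261 + 655×34.7 = 90,989.5; volume = 3,715 m³
S = 90,989.5 / 3,715 = 24.4925 PSU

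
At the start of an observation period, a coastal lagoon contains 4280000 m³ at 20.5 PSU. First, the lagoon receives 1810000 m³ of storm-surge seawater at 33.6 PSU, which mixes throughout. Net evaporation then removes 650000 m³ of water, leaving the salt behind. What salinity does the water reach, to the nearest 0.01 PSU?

After mixing: salt = 4,280,000×20.5 + 1,810,000×33.6 = 148,556,000; volume = 6,090,000 m³
After evaporation: salt unchanged = 148,556,000; volume = 6,090,000 − 650,000 = 5,440,000 m³
S = 148,556,000 / 5,440,000 = 27.3081 PSU

27.31 PSU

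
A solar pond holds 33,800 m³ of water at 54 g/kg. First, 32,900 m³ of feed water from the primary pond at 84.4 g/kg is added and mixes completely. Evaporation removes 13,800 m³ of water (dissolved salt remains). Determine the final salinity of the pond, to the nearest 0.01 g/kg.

After mixing: salt = 33,800×54 + 32,900×84.4 = 4,601,960; volume = 66,700 m³
After evaporation: salt unchanged = 4,601,960; volume = 66,700 − 13,800 = 52,900 m³
S = 4,601,960 / 52,900 = 86.9936 g/kg

86.99 g/kg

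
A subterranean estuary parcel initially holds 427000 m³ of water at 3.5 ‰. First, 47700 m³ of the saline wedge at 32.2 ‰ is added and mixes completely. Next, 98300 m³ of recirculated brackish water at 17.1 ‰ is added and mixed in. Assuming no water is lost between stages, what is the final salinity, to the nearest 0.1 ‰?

8.2 ‰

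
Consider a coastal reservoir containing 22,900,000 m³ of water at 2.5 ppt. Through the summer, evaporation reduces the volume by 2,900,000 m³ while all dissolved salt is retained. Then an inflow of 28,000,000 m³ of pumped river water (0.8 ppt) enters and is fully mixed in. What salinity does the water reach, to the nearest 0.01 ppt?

After evaporation: salt = 22,900,000×2.5 = 57,250,000; volume = 22,900,000 − 2,900,000 = 20,000,000 m³
After mixing: salt = 57,250,000 + 28,000,000×0.8 = 79,650,000; volume = 20,000,000 + 28,000,000 = 48,000,000 m³
S = 79,650,000 / 48,000,000 = 1.6594 ppt

1.66 ppt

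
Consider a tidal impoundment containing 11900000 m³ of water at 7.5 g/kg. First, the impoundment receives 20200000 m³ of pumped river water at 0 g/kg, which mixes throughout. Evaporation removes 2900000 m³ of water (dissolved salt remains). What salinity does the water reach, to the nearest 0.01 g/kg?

3.06 g/kg

After mixing: salt = 11,900,000×7.5 + 20,200,000×0 = 89,250,000; volume = 32,100,000 m³
After evaporation: salt unchanged = 89,250,000; volume = 32,100,000 − 2,900,000 = 29,200,000 m³
S = 89,250,000 / 29,200,000 = 3.0565 g/kg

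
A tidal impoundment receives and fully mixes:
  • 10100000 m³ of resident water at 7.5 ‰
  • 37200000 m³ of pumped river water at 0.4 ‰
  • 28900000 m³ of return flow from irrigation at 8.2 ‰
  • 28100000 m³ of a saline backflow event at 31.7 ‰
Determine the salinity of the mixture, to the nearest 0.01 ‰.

11.68 ‰

Salt balance:
salt = 10,100,000×7.5 + 37,200,000×0.4 + 28,900,000×8.2 + 28,100,000×31.7 = 75,750,000 + 14,880,000 + 236,980,000 + 890,770,000 = 1,218,380,000
volume = 10,100,000 + 37,200,000 + 28,900,000 + 28,100,000 = 104,300,000 m³
S = 1,218,380,000 / 104,300,000 = 11.6815 ‰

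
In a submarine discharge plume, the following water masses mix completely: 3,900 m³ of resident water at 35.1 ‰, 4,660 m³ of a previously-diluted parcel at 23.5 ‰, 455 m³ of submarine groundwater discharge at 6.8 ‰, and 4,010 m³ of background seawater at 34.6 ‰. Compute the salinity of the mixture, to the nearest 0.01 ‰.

29.81 ‰

Conserving salt mass:
salt = 3,900×35.1 + 4,660×23.5 + 455×6.8 + 4,010×34.6 = 136,890 + 109,510 + 3,094 + 138,746 = 388,240
volume = 3,900 + 4,660 + 455 + 4,010 = 13,025 m³
S = 388,240 / 13,025 = 29.8073 ‰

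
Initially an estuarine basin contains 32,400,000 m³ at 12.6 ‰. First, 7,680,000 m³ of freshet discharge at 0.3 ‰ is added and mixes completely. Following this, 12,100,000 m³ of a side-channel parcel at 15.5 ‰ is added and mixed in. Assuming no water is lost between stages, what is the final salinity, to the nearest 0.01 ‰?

Salt balance:
Initial salt = 32,400,000×12.6 = 408,240,000
After stage 1: salt = 408,240,000 + 7,680,000×0.3 = 410,544,000; volume = 40,080,000 m³; S = 10.243 ‰
After stage 2: salt = 410,544,000 + 12,100,000×15.5 = 598,094,000; volume = 52,180,000 m³
S = 598,094,000 / 52,180,000 = 11.4621 ‰

11.46 ‰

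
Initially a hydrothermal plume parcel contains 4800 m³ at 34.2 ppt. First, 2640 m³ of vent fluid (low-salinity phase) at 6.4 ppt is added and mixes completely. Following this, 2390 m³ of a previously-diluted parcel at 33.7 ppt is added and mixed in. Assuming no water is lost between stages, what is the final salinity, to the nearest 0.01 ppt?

26.61 ppt

Conserving salt mass:
Initial salt = 4,800×34.2 = 164,160
After stage 1: salt = 164,160 + 2,640×6.4 = 181,056; volume = 7,440 m³; S = 24.335 ppt
After stage 2: salt = 181,056 + 2,390×33.7 = 261,599; volume = 9,830 m³
S = 261,599 / 9,830 = 26.6123 ppt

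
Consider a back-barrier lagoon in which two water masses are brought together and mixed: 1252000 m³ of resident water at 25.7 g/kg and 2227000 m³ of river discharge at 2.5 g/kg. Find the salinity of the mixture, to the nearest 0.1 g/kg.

10.8 g/kg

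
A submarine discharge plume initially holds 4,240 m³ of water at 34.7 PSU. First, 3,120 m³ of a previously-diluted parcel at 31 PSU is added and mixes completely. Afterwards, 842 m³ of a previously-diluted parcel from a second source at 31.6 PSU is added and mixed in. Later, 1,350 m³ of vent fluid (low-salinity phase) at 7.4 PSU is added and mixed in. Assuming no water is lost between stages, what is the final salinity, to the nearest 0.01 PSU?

29.36 PSU

Total salt / total volume:
Initial salt = 4,240×34.7 = 147,128
After stage 1: salt = 147,128 + 3,120×31 = 243,848; volume = 7,360 m³; S = 33.132 PSU
After stage 2: salt = 243,848 + 842×31.6 = 270,455.2; volume = 8,202 m³; S = 32.974 PSU
After stage 3: salt = 270,455.2 + 1,350×7.4 = 280,445.2; volume = 9,552 m³
S = 280,445.2 / 9,552 = 29.3598 PSU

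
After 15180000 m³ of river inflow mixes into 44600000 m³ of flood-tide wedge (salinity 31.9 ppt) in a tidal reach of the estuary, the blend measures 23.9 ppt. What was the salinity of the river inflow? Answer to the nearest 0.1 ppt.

Salt balance: 44,600,000×31.9 + 15,180,000×S = 59,780,000×23.9
1,422,740,000 + 15,180,000·S = 1,428,742,000
S = (1,428,742,000 − 1,422,740,000) / 15,180,000 = 0.3954 ppt

0.4 ppt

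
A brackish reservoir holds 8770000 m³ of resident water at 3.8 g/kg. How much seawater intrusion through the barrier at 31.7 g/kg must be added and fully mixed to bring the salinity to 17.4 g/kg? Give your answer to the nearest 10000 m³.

8340000 m³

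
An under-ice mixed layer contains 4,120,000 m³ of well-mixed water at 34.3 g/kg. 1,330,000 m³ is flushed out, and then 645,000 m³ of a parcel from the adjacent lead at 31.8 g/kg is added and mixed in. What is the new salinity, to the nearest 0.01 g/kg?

Remaining after removal: 2,790,000 m³ at 34.3 g/kg (salt = 95,697,000)
After addition: salt = 95,697,000 + 645,000×31.8 = 116,208,000; volume = 3,435,000 m³
S = 116,208,000 / 3,435,000 = 33.8306 g/kg

33.83 g/kg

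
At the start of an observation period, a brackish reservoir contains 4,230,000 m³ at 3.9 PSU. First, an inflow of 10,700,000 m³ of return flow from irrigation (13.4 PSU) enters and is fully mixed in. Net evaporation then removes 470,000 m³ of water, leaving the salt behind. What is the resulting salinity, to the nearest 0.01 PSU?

After mixing: salt = 4,230,000×3.9 + 10,700,000×13.4 = 159,877,000; volume = 14,930,000 m³
After evaporation: salt unchanged = 159,877,000; volume = 14,930,000 − 470,000 = 14,460,000 m³
S = 159,877,000 / 14,460,000 = 11.0565 PSU

11.06 PSU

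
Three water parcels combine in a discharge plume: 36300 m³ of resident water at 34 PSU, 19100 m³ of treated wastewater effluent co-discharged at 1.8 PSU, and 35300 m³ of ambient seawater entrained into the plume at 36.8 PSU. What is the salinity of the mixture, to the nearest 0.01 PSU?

28.31 PSU

Conserving salt mass:
salt = 36,300×34 + 19,100×1.8 + 35,300×36.8 = 1,234,200 + 34,380 + 1,299,040 = 2,567,620
volume = 36,300 + 19,100 + 35,300 = 90,700 m³
S = 2,567,620 / 90,700 = 28.3089 PSU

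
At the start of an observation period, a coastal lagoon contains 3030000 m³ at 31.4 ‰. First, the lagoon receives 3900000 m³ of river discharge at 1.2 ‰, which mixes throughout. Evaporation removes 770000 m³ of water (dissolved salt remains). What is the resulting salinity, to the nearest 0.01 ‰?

16.20 ‰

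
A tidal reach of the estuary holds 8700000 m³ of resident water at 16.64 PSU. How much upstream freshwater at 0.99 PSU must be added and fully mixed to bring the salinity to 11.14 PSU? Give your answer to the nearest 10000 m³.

4710000 m³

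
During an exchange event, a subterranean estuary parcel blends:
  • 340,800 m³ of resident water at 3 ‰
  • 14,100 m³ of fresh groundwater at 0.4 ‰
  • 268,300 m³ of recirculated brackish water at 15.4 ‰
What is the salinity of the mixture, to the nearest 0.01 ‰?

8.28 ‰

Mass of salt is conserved:
salt = 340,800×3 + 14,100×0.4 + 268,300×15.4 = 1,022,400 + 5,640 + 4,131,820 = 5,159,860
volume = 340,800 + 14,100 + 268,300 = 623,200 m³
S = 5,159,860 / 623,200 = 8.2796 ‰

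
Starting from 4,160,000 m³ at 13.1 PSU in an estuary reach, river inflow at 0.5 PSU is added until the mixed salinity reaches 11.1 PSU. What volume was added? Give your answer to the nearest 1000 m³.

Salt balance: 4,160,000×13.1 + V×0.5 = (4,160,000+V)×11.1
54,496,000 + 0.5V = 46,176,000 + 11.1V
8,320,000 = 10.6V
V = 784,905.66 m³

785000 m³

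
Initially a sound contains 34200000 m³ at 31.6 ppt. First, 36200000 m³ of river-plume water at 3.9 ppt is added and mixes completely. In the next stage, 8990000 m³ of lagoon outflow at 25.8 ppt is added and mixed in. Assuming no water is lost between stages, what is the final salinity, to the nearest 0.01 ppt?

Mass of salt is conserved:
Initial salt = 34,200,000×31.6 = 1,080,720,000
After stage 1: salt = 1,080,720,000 + 36,200,000×3.9 = 1,221,900,000; volume = 70,400,000 m³; S = 17.357 ppt
After stage 2: salt = 1,221,900,000 + 8,990,000×25.8 = 1,453,842,000; volume = 79,390,000 m³
S = 1,453,842,000 / 79,390,000 = 18.3127 ppt

18.31 ppt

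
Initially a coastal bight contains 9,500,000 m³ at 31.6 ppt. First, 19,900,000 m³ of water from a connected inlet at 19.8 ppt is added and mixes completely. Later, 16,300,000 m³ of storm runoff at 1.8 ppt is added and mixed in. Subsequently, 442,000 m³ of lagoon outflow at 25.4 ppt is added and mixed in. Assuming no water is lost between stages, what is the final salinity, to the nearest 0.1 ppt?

15.9 ppt

Salt balance:
Initial salt = 9,500,000×31.6 = 300,200,000
After stage 1: salt = 300,200,000 + 19,900,000×19.8 = 694,220,000; volume = 29,400,000 m³; S = 23.613 ppt
After stage 2: salt = 694,220,000 + 16,300,000×1.8 = 723,560,000; volume = 45,700,000 m³; S = 15.833 ppt
After stage 3: salt = 723,560,000 + 442,000×25.4 = 734,786,800; volume = 46,142,000 m³
S = 734,786,800 / 46,142,000 = 15.9245 ppt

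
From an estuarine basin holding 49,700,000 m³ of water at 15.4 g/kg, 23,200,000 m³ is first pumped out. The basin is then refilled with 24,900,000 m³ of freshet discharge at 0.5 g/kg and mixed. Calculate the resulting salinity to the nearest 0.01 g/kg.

Remaining after removal: 26,500,000 m³ at 15.4 g/kg (salt = 408,100,000)
After addition: salt = 408,100,000 + 24,900,000×0.5 = 420,550,000; volume = 51,400,000 m³
S = 420,550,000 / 51,400,000 = 8.1819 g/kg

8.18 g/kg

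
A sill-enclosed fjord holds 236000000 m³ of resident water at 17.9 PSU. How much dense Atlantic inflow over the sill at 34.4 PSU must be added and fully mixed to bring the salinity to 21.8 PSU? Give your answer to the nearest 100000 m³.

Salt balance: 236,000,000×17.9 + V×34.4 = (236,000,000+V)×21.8
4,224,400,000 + 34.4V = 5,144,800,000 + 21.8V
920,400,000 = 12.6V
V = 73,047,619.05 m³

73000000 m³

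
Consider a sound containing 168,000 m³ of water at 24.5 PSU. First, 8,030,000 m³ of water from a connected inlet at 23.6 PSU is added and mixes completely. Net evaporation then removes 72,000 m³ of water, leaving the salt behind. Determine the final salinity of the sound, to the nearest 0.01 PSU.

23.83 PSU

After mixing: salt = 168,000×24.5 + 8,030,000×23.6 = 193,624,000; volume = 8,198,000 m³
After evaporation: salt unchanged = 193,624,000; volume = 8,198,000 − 72,000 = 8,126,000 m³
S = 193,624,000 / 8,126,000 = 23.8277 PSU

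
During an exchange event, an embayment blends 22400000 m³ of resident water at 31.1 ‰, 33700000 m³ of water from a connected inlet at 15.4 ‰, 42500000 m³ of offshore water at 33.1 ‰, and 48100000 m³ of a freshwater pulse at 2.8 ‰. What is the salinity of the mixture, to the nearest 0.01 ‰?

18.79 ‰

Conserving salt mass:
salt = 22,400,000×31.1 + 33,700,000×15.4 + 42,500,000×33.1 + 48,100,000×2.8 = 696,640,000 + 518,980,000 + 1,406,750,000 + 134,680,000 = 2,757,050,000
volume = 22,400,000 + 33,700,000 + 42,500,000 + 48,100,000 = 146,700,000 m³
S = 2,757,050,000 / 146,700,000 = 18.7938 ‰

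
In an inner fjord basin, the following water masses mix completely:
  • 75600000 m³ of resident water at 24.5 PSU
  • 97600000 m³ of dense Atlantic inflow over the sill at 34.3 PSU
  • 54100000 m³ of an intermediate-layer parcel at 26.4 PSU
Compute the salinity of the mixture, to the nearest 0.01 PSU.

By conservation of dissolved salt,
salt = 75,600,000×24.5 + 97,600,000×34.3 + 54,100,000×26.4 = 1,852,200,000 + 3,347,680,000 + 1,428,240,000 = 6,628,120,000
volume = 75,600,000 + 97,600,000 + 54,100,000 = 227,300,000 m³
S = 6,628,120,000 / 227,300,000 = 29.1602 PSU

29.16 PSU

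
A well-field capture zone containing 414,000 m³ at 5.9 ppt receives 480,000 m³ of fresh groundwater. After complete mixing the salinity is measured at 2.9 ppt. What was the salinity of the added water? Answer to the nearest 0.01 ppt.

0.31 ppt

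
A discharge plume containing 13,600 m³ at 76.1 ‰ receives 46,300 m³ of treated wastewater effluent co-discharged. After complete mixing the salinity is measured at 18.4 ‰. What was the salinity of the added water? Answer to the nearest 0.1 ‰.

Salt balance: 13,600×76.1 + 46,300×S = 59,900×18.4
1,034,960 + 46,300·S = 1,102,160
S = (1,102,160 − 1,034,960) / 46,300 = 1.4514 ‰

1.5 ‰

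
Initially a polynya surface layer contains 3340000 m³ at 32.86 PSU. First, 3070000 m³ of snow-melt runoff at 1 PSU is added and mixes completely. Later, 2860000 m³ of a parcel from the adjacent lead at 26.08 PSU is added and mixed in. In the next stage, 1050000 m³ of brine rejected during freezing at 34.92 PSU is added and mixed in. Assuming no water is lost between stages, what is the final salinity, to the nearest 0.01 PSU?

21.71 PSU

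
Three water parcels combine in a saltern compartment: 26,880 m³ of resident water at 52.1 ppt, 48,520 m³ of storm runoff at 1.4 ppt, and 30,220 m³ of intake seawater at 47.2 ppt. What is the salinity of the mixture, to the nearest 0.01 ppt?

27.41 ppt

Conserving salt mass:
salt = 26,880×52.1 + 48,520×1.4 + 30,220×47.2 = 1,400,448 + 67,928 + 1,426,384 = 2,894,760
volume = 26,880 + 48,520 + 30,220 = 105,620 m³
S = 2,894,760 / 105,620 = 27.4073 ppt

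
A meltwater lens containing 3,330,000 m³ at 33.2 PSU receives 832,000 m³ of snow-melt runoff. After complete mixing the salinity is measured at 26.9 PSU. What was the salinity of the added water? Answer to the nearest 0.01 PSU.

Salt balance: 3,330,000×33.2 + 832,000×S = 4,162,000×26.9
110,556,000 + 832,000·S = 111,957,800
S = (111,957,800 − 110,556,000) / 832,000 = 1.6849 PSU

1.68 PSU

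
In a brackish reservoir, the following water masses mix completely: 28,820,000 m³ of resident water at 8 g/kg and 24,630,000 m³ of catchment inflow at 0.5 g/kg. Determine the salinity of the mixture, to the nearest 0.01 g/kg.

Salt balance:
salt = 28,820,000×8 + 24,630,000×0.5 = 230,560,000 + 12,315,000 = 242,875,000
volume = 28,820,000 + 24,630,000 = 53,450,000 m³
S = 242,875,000 / 53,450,000 = 4.544 g/kg

4.54 g/kg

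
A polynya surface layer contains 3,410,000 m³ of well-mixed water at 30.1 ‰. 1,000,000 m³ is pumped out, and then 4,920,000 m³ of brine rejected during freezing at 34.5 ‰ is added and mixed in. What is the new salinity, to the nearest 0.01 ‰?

33.05 ‰

Remaining after removal: 2,410,000 m³ at 30.1 ‰ (salt = 72,541,000)
After addition: salt = 72,541,000 + 4,920,000×34.5 = 242,281,000; volume = 7,330,000 m³
S = 242,281,000 / 7,330,000 = 33.0533 ‰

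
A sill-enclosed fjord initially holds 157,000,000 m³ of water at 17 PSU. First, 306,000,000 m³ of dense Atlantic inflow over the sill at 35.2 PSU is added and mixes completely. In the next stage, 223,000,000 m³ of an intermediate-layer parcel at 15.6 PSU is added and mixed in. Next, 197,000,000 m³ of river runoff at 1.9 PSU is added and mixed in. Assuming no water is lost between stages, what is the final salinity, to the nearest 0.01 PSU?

19.58 PSU

Salt balance:
Initial salt = 157,000,000×17 = 2,669,000,000
After stage 1: salt = 2,669,000,000 + 306,000,000×35.2 = 13,440,200,000; volume = 463,000,000 m³; S = 29.029 PSU
After stage 2: salt = 13,440,200,000 + 223,000,000×15.6 = 16,919,000,000; volume = 686,000,000 m³; S = 24.663 PSU
After stage 3: salt = 16,919,000,000 + 197,000,000×1.9 = 17,293,300,000; volume = 883,000,000 m³
S = 17,293,300,000 / 883,000,000 = 19.5847 PSU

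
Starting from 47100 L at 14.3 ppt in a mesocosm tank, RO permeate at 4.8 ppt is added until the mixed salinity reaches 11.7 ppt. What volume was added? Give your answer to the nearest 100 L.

Salt balance: 47,100×14.3 + V×4.8 = (47,100+V)×11.7
673,530 + 4.8V = 551,070 + 11.7V
122,460 = 6.9V
V = 17,747.83 L

17700 L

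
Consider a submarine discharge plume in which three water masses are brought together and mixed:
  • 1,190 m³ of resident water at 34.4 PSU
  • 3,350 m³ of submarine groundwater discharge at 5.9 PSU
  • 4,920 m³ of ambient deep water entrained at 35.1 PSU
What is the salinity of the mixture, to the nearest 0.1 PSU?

Weighted by volume,
salt = 1,190×34.4 + 3,350×5.9 + 4,920×35.1 = 40,936 + 19,765 + 172,692 = 233,393
volume = 1,190 + 3,350 + 4,920 = 9,460 m³
S = 233,393 / 9,460 = 24.672 PSU

24.7 PSU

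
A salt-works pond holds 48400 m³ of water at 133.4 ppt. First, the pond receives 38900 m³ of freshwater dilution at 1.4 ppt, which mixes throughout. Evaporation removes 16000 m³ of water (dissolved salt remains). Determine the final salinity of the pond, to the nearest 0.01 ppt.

After mixing: salt = 48,400×133.4 + 38,900×1.4 = 6,511,020; volume = 87,300 m³
After evaporation: salt unchanged = 6,511,020; volume = 87,300 − 16,000 = 71,300 m³
S = 6,511,020 / 71,300 = 91.3187 ppt

91.32 ppt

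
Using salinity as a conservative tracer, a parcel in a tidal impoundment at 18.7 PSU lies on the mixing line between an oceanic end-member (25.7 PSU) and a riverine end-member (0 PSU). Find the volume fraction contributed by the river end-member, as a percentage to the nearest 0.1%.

Let f be the freshwater fraction. Salt balance per unit volume:
f×0 + (1−f)×25.7 = 18.7
f = (25.7 − 18.7) / (25.7 − 0) = 7/25.7 = 0.2724

27.2%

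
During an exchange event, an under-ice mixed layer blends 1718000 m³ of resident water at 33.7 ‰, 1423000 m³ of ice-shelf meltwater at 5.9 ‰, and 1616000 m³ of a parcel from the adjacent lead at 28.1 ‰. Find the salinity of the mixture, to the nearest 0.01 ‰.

23.48 ‰

Salt balance:
salt = 1,718,000×33.7 + 1,423,000×5.9 + 1,616,000×28.1 = 57,896,600 + 8,395,700 + 45,409,600 = 111,701,900
volume = 1,718,000 + 1,423,000 + 1,616,000 = 4,757,000 m³
S = 111,701,900 / 4,757,000 = 23.4816 ‰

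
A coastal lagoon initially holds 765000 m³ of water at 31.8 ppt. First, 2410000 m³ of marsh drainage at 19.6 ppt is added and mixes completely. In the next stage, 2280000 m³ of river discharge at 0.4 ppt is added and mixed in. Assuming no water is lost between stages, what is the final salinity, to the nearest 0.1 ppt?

13.3 ppt

By conservation of dissolved salt,
Initial salt = 765,000×31.8 = 24,327,000
After stage 1: salt = 24,327,000 + 2,410,000×19.6 = 71,563,000; volume = 3,175,000 m³; S = 22.54 ppt
After stage 2: salt = 71,563,000 + 2,280,000×0.4 = 72,475,000; volume = 5,455,000 m³
S = 72,475,000 / 5,455,000 = 13.286 ppt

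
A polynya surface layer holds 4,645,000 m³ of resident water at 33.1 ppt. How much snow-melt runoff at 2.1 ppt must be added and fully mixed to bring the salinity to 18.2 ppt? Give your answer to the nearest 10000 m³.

Salt balance: 4,645,000×33.1 + V×2.1 = (4,645,000+V)×18.2
153,749,500 + 2.1V = 84,539,000 + 18.2V
69,210,500 = 16.1V
V = 4,298,788.82 m³

4300000 m³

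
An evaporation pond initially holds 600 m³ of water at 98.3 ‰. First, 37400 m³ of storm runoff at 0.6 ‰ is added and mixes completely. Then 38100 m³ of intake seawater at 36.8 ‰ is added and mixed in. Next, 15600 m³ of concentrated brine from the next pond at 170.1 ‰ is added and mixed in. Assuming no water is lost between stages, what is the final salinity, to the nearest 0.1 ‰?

45.1 ‰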